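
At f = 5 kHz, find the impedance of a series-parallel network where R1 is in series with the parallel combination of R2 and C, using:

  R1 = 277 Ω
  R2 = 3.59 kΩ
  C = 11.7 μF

Step 1 — Angular frequency: ω = 2π·f = 2π·5000 = 3.142e+04 rad/s.
Step 2 — Component impedances:
  R1: Z = R = 277 Ω
  R2: Z = R = 3590 Ω
  C: Z = 1/(jωC) = -j/(ω·C) = 0 - j2.721 Ω
Step 3 — Parallel branch: R2 || C = 1/(1/R2 + 1/C) = 0.002062 - j2.721 Ω.
Step 4 — Series with R1: Z_total = R1 + (R2 || C) = 277 - j2.721 Ω = 277∠-0.6° Ω.

Z = 277 - j2.721 Ω = 277∠-0.6° Ω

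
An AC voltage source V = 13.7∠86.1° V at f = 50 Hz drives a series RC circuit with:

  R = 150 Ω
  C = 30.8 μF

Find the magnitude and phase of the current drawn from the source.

Step 1 — Angular frequency: ω = 2π·f = 2π·50 = 314.2 rad/s.
Step 2 — Component impedances:
  R: Z = R = 150 Ω
  C: Z = 1/(jωC) = -j/(ω·C) = 0 - j103.3 Ω
Step 3 — Series combination: Z_total = R + C = 150 - j103.3 Ω = 182.2∠-34.6° Ω.
Step 4 — Source phasor: V = 13.7∠86.1° V = 0.9318 + j13.67 V.
Step 5 — Ohm's law: I = V / Z_total = (0.9318 + j13.67) / (150 - j103.3) = -0.03836 + j0.06469 A.
Step 6 — Convert to polar: |I| = 0.07521 A, ∠I = 120.7°.

I = 0.07521∠120.7° A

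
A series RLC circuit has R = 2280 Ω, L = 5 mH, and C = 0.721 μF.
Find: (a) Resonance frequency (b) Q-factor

Step 1 — Resonance condition Im(Z)=0 gives ω₀ = 1/√(LC).
Step 2 — ω₀ = 1/√(0.005·7.21e-07) = 1.666e+04 rad/s.
Step 3 — f₀ = ω₀/(2π) = 2651 Hz.
Step 4 — Series Q: Q = ω₀L/R = 1.666e+04·0.005/2280 = 0.03652.

(a) f₀ = 2651 Hz  (b) Q = 0.03652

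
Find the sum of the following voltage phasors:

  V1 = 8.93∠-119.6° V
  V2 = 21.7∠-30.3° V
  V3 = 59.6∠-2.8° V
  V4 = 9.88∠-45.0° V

Step 1 — Convert each phasor to rectangular form:
  V1 = 8.93·(cos(-119.6°) + j·sin(-119.6°)) = -4.411 - j7.765 V
  V2 = 21.7·(cos(-30.3°) + j·sin(-30.3°)) = 18.74 - j10.95 V
  V3 = 59.6·(cos(-2.8°) + j·sin(-2.8°)) = 59.53 - j2.911 V
  V4 = 9.88·(cos(-45.0°) + j·sin(-45.0°)) = 6.986 - j6.986 V
Step 2 — Sum components: V_total = 80.84 - j28.61 V.
Step 3 — Convert to polar: |V_total| = 85.75 V, ∠V_total = -19.5°.

V_total = 85.75∠-19.5° V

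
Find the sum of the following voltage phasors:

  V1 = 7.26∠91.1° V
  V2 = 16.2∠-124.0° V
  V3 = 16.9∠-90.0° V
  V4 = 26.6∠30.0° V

Step 1 — Convert each phasor to rectangular form:
  V1 = 7.26·(cos(91.1°) + j·sin(91.1°)) = -0.1394 + j7.259 V
  V2 = 16.2·(cos(-124.0°) + j·sin(-124.0°)) = -9.059 - j13.43 V
  V3 = 16.9·(cos(-90.0°) + j·sin(-90.0°)) = 0 - j16.9 V
  V4 = 26.6·(cos(30.0°) + j·sin(30.0°)) = 23.04 + j13.3 V
Step 2 — Sum components: V_total = 13.84 - j9.772 V.
Step 3 — Convert to polar: |V_total| = 16.94 V, ∠V_total = -35.2°.

V_total = 16.94∠-35.2° V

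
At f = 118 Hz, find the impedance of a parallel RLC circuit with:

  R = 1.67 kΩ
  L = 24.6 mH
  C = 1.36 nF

Step 1 — Angular frequency: ω = 2π·f = 2π·118 = 741.4 rad/s.
Step 2 — Component impedances:
  R: Z = R = 1670 Ω
  L: Z = jωL = j·741.4·0.0246 = 0 + j18.24 Ω
  C: Z = 1/(jωC) = -j/(ω·C) = 0 - j9.917e+05 Ω
Step 3 — Parallel combination: 1/Z_total = 1/R + 1/L + 1/C; Z_total = 0.1992 + j18.24 Ω = 18.24∠89.4° Ω.

Z = 0.1992 + j18.24 Ω = 18.24∠89.4° Ω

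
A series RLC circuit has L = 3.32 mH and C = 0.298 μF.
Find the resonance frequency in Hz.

Step 1 — Resonance condition Im(Z)=0 gives ω₀ = 1/√(LC).
Step 2 — ω₀ = 1/√(0.00332·2.98e-07) = 3.179e+04 rad/s.
Step 3 — f₀ = ω₀/(2π) = 5060 Hz.

f₀ = 5060 Hz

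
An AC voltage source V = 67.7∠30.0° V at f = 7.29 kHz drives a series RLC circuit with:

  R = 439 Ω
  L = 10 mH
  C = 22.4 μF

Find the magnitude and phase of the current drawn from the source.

Step 1 — Angular frequency: ω = 2π·f = 2π·7290 = 4.58e+04 rad/s.
Step 2 — Component impedances:
  R: Z = R = 439 Ω
  L: Z = jωL = j·4.58e+04·0.01 = 0 + j458 Ω
  C: Z = 1/(jωC) = -j/(ω·C) = 0 - j0.9746 Ω
Step 3 — Series combination: Z_total = R + L + C = 439 + j457.1 Ω = 633.7∠46.2° Ω.
Step 4 — Source phasor: V = 67.7∠30.0° V = 58.63 + j33.85 V.
Step 5 — Ohm's law: I = V / Z_total = (58.63 + j33.85) / (439 + j457.1) = 0.1026 - j0.02972 A.
Step 6 — Convert to polar: |I| = 0.1068 A, ∠I = -16.2°.

I = 0.1068∠-16.2° A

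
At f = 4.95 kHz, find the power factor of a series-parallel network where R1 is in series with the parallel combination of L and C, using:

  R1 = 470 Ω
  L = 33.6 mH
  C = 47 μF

Step 1 — Angular frequency: ω = 2π·f = 2π·4950 = 3.11e+04 rad/s.
Step 2 — Component impedances:
  R1: Z = R = 470 Ω
  L: Z = jωL = j·3.11e+04·0.0336 = 0 + j1045 Ω
  C: Z = 1/(jωC) = -j/(ω·C) = 0 - j0.6841 Ω
Step 3 — Parallel branch: L || C = 1/(1/L + 1/C) = 0 - j0.6845 Ω.
Step 4 — Series with R1: Z_total = R1 + (L || C) = 470 - j0.6845 Ω = 470∠-0.1° Ω.
Step 5 — Power factor: PF = cos(φ) = Re(Z)/|Z| = 470/470 = 1.
Step 6 — Type: Im(Z) = -0.6845 ⇒ leading (phase φ = -0.1°).

PF = 1 (leading, φ = -0.1°)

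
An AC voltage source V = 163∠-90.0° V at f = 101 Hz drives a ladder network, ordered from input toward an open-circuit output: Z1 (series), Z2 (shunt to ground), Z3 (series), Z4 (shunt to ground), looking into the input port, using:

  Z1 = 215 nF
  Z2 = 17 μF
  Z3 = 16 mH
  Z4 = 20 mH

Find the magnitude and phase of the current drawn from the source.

Step 1 — Angular frequency: ω = 2π·f = 2π·101 = 634.6 rad/s.
Step 2 — Component impedances:
  Z1: Z = 1/(jωC) = -j/(ω·C) = 0 - j7329 Ω
  Z2: Z = 1/(jωC) = -j/(ω·C) = 0 - j92.69 Ω
  Z3: Z = jωL = j·634.6·0.016 = 0 + j10.15 Ω
  Z4: Z = jωL = j·634.6·0.02 = 0 + j12.69 Ω
Step 3 — Ladder network (open output): work backward from the far end, alternating series and parallel combinations. Z_in = 0 - j7299 Ω = 7299∠-90.0° Ω.
Step 4 — Source phasor: V = 163∠-90.0° V = 0 - j163 V.
Step 5 — Ohm's law: I = V / Z_total = (0 - j163) / (0 - j7299) = 0.02233 A.
Step 6 — Convert to polar: |I| = 0.02233 A, ∠I = 0.0°.

I = 0.02233∠0.0° A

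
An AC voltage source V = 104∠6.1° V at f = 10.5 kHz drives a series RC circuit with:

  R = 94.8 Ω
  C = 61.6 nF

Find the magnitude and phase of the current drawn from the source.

Step 1 — Angular frequency: ω = 2π·f = 2π·1.05e+04 = 6.597e+04 rad/s.
Step 2 — Component impedances:
  R: Z = R = 94.8 Ω
  C: Z = 1/(jωC) = -j/(ω·C) = 0 - j246.1 Ω
Step 3 — Series combination: Z_total = R + C = 94.8 - j246.1 Ω = 263.7∠-68.9° Ω.
Step 4 — Source phasor: V = 104∠6.1° V = 103.4 + j11.05 V.
Step 5 — Ohm's law: I = V / Z_total = (103.4 + j11.05) / (94.8 - j246.1) = 0.1019 + j0.381 A.
Step 6 — Convert to polar: |I| = 0.3944 A, ∠I = 75.0°.

I = 0.3944∠75.0° A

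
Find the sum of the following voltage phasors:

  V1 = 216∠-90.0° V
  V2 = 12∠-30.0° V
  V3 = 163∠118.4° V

Step 1 — Convert each phasor to rectangular form:
  V1 = 216·(cos(-90.0°) + j·sin(-90.0°)) = 0 - j216 V
  V2 = 12·(cos(-30.0°) + j·sin(-30.0°)) = 10.39 - j6 V
  V3 = 163·(cos(118.4°) + j·sin(118.4°)) = -77.53 + j143.4 V
Step 2 — Sum components: V_total = -67.13 - j78.62 V.
Step 3 — Convert to polar: |V_total| = 103.4 V, ∠V_total = -130.5°.

V_total = 103.4∠-130.5° V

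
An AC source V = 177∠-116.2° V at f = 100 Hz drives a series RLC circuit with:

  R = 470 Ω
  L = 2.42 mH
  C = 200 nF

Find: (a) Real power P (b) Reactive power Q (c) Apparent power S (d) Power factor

Step 1 — Angular frequency: ω = 2π·f = 2π·100 = 628.3 rad/s.
Step 2 — Component impedances:
  R: Z = R = 470 Ω
  L: Z = jωL = j·628.3·0.00242 = 0 + j1.521 Ω
  C: Z = 1/(jωC) = -j/(ω·C) = 0 - j7958 Ω
Step 3 — Series combination: Z_total = R + L + C = 470 - j7956 Ω = 7970∠-86.6° Ω.
Step 4 — Source phasor: V = 177∠-116.2° V = -78.15 - j158.8 V.
Step 5 — Current: I = V / Z = 0.01931 - j0.01096 A = 0.02221∠-29.6° A.
Step 6 — Complex power: S = V·I* = 0.2318 - j3.924 VA.
Step 7 — Real power: P = Re(S) = 0.2318 W.
Step 8 — Reactive power: Q = Im(S) = -3.924 VAR.
Step 9 — Apparent power: |S| = 3.931 VA.
Step 10 — Power factor: PF = P/|S| = 0.05897 (leading).

(a) P = 0.2318 W  (b) Q = -3.924 VAR  (c) S = 3.931 VA  (d) PF = 0.05897 (leading)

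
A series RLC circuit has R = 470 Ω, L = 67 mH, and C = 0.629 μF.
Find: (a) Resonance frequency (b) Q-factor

Step 1 — Resonance condition Im(Z)=0 gives ω₀ = 1/√(LC).
Step 2 — ω₀ = 1/√(0.067·6.29e-07) = 4871 rad/s.
Step 3 — f₀ = ω₀/(2π) = 775.3 Hz.
Step 4 — Series Q: Q = ω₀L/R = 4871·0.067/470 = 0.6944.

(a) f₀ = 775.3 Hz  (b) Q = 0.6944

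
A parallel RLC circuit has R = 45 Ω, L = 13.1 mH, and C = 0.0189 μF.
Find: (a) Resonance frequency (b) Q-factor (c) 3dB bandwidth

Step 1 — Resonance: ω₀ = 1/√(LC) = 1/√(0.0131·1.89e-08) = 6.355e+04 rad/s.
Step 2 — f₀ = ω₀/(2π) = 1.011e+04 Hz.
Step 3 — Parallel Q: Q = R/(ω₀L) = 45/(6.355e+04·0.0131) = 0.05405.
Step 4 — Bandwidth: Δω = ω₀/Q = 1.176e+06 rad/s; BW = Δω/(2π) = 1.871e+05 Hz.

(a) f₀ = 1.011e+04 Hz  (b) Q = 0.05405  (c) BW = 1.871e+05 Hz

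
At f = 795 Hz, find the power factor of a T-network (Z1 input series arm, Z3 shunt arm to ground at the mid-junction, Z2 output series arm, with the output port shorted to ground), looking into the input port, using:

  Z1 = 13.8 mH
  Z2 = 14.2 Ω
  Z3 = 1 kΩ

Step 1 — Angular frequency: ω = 2π·f = 2π·795 = 4995 rad/s.
Step 2 — Component impedances:
  Z1: Z = jωL = j·4995·0.0138 = 0 + j68.93 Ω
  Z2: Z = R = 14.2 Ω
  Z3: Z = R = 1000 Ω
Step 3 — With the output port shorted to ground, the output series arm Z2 runs from the junction to ground; the shunt arm Z3 also runs from the junction to ground. They appear in parallel: Z3 || Z2 = 14 Ω.
Step 4 — Series with input arm Z1: Z_in = Z1 + (Z3 || Z2) = 14 + j68.93 Ω = 70.34∠78.5° Ω.
Step 5 — Power factor: PF = cos(φ) = Re(Z)/|Z| = 14/70.34 = 0.199.
Step 6 — Type: Im(Z) = 68.93 ⇒ lagging (phase φ = 78.5°).

PF = 0.199 (lagging, φ = 78.5°)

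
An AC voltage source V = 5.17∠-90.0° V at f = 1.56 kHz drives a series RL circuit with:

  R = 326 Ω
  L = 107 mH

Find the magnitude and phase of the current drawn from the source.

Step 1 — Angular frequency: ω = 2π·f = 2π·1560 = 9802 rad/s.
Step 2 — Component impedances:
  R: Z = R = 326 Ω
  L: Z = jωL = j·9802·0.107 = 0 + j1049 Ω
Step 3 — Series combination: Z_total = R + L = 326 + j1049 Ω = 1098∠72.7° Ω.
Step 4 — Source phasor: V = 5.17∠-90.0° V = 0 - j5.17 V.
Step 5 — Ohm's law: I = V / Z_total = (0 - j5.17) / (326 + j1049) = -0.004495 - j0.001397 A.
Step 6 — Convert to polar: |I| = 0.004707 A, ∠I = -162.7°.

I = 0.004707∠-162.7° A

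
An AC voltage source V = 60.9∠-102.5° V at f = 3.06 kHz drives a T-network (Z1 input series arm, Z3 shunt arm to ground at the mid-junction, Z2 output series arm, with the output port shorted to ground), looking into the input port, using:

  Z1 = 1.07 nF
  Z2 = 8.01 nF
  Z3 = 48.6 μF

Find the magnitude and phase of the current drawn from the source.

Step 1 — Angular frequency: ω = 2π·f = 2π·3060 = 1.923e+04 rad/s.
Step 2 — Component impedances:
  Z1: Z = 1/(jωC) = -j/(ω·C) = 0 - j4.861e+04 Ω
  Z2: Z = 1/(jωC) = -j/(ω·C) = 0 - j6493 Ω
  Z3: Z = 1/(jωC) = -j/(ω·C) = 0 - j1.07 Ω
Step 3 — With the output port shorted to ground, the output series arm Z2 runs from the junction to ground; the shunt arm Z3 also runs from the junction to ground. They appear in parallel: Z3 || Z2 = 0 - j1.07 Ω.
Step 4 — Series with input arm Z1: Z_in = Z1 + (Z3 || Z2) = 0 - j4.861e+04 Ω = 4.861e+04∠-90.0° Ω.
Step 5 — Source phasor: V = 60.9∠-102.5° V = -13.18 - j59.46 V.
Step 6 — Ohm's law: I = V / Z_total = (-13.18 - j59.46) / (0 - j4.861e+04) = 0.001223 - j0.0002712 A.
Step 7 — Convert to polar: |I| = 0.001253 A, ∠I = -12.5°.

I = 0.001253∠-12.5° A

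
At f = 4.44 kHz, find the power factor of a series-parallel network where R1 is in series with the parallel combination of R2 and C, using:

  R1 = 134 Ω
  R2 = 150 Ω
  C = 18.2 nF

Step 1 — Angular frequency: ω = 2π·f = 2π·4440 = 2.79e+04 rad/s.
Step 2 — Component impedances:
  R1: Z = R = 134 Ω
  R2: Z = R = 150 Ω
  C: Z = 1/(jωC) = -j/(ω·C) = 0 - j1970 Ω
Step 3 — Parallel branch: R2 || C = 1/(1/R2 + 1/C) = 149.1 - j11.36 Ω.
Step 4 — Series with R1: Z_total = R1 + (R2 || C) = 283.1 - j11.36 Ω = 283.4∠-2.3° Ω.
Step 5 — Power factor: PF = cos(φ) = Re(Z)/|Z| = 283.13/283.36 = 0.9992.
Step 6 — Type: Im(Z) = -11.36 ⇒ leading (phase φ = -2.3°).

PF = 0.9992 (leading, φ = -2.3°)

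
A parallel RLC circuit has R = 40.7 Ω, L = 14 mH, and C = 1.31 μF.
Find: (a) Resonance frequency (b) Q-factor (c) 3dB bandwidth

Step 1 — Resonance: ω₀ = 1/√(LC) = 1/√(0.014·1.31e-06) = 7384 rad/s.
Step 2 — f₀ = ω₀/(2π) = 1175 Hz.
Step 3 — Parallel Q: Q = R/(ω₀L) = 40.7/(7384·0.014) = 0.3937.
Step 4 — Bandwidth: Δω = ω₀/Q = 1.876e+04 rad/s; BW = Δω/(2π) = 2985 Hz.

(a) f₀ = 1175 Hz  (b) Q = 0.3937  (c) BW = 2985 Hz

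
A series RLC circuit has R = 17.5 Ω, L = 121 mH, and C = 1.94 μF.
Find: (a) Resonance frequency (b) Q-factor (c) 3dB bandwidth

Step 1 — Resonance: ω₀ = 1/√(LC) = 1/√(0.121·1.94e-06) = 2064 rad/s.
Step 2 — f₀ = ω₀/(2π) = 328.5 Hz.
Step 3 — Series Q: Q = ω₀L/R = 2064·0.121/17.5 = 14.27.
Step 4 — Bandwidth: Δω = ω₀/Q = 144.6 rad/s; BW = Δω/(2π) = 23.02 Hz.

(a) f₀ = 328.5 Hz  (b) Q = 14.27  (c) BW = 23.02 Hz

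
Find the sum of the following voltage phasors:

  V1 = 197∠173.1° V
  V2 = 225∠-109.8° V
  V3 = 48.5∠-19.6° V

Step 1 — Convert each phasor to rectangular form:
  V1 = 197·(cos(173.1°) + j·sin(173.1°)) = -195.6 + j23.67 V
  V2 = 225·(cos(-109.8°) + j·sin(-109.8°)) = -76.22 - j211.7 V
  V3 = 48.5·(cos(-19.6°) + j·sin(-19.6°)) = 45.69 - j16.27 V
Step 2 — Sum components: V_total = -226.1 - j204.3 V.
Step 3 — Convert to polar: |V_total| = 304.7 V, ∠V_total = -137.9°.

V_total = 304.7∠-137.9° V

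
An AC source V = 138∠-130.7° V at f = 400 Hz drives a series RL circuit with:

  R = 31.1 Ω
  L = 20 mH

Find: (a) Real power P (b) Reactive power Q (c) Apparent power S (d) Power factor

Step 1 — Angular frequency: ω = 2π·f = 2π·400 = 2513 rad/s.
Step 2 — Component impedances:
  R: Z = R = 31.1 Ω
  L: Z = jωL = j·2513·0.02 = 0 + j50.27 Ω
Step 3 — Series combination: Z_total = R + L = 31.1 + j50.27 Ω = 59.11∠58.3° Ω.
Step 4 — Source phasor: V = 138∠-130.7° V = -89.99 - j104.6 V.
Step 5 — Current: I = V / Z = -2.306 + j0.3634 A = 2.335∠171.0° A.
Step 6 — Complex power: S = V·I* = 169.5 + j274 VA.
Step 7 — Real power: P = Re(S) = 169.5 W.
Step 8 — Reactive power: Q = Im(S) = 274 VAR.
Step 9 — Apparent power: |S| = 322.2 VA.
Step 10 — Power factor: PF = P/|S| = 0.5262 (lagging).

(a) P = 169.5 W  (b) Q = 274 VAR  (c) S = 322.2 VA  (d) PF = 0.5262 (lagging)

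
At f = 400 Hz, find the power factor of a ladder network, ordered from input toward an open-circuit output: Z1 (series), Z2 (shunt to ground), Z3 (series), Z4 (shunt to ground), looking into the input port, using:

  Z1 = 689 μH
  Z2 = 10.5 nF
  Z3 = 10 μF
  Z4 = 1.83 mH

Step 1 — Angular frequency: ω = 2π·f = 2π·400 = 2513 rad/s.
Step 2 — Component impedances:
  Z1: Z = jωL = j·2513·0.000689 = 0 + j1.732 Ω
  Z2: Z = 1/(jωC) = -j/(ω·C) = 0 - j3.789e+04 Ω
  Z3: Z = 1/(jωC) = -j/(ω·C) = 0 - j39.79 Ω
  Z4: Z = jωL = j·2513·0.00183 = 0 + j4.599 Ω
Step 3 — Ladder network (open output): work backward from the far end, alternating series and parallel combinations. Z_in = 0 - j33.43 Ω = 33.43∠-90.0° Ω.
Step 4 — Power factor: PF = cos(φ) = Re(Z)/|Z| = 0/33.43 = 0.
Step 5 — Type: Im(Z) = -33.43 ⇒ leading (phase φ = -90.0°).

PF = 0 (leading, φ = -90.0°)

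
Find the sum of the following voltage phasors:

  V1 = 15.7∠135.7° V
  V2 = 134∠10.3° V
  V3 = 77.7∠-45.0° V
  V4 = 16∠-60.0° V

Step 1 — Convert each phasor to rectangular form:
  V1 = 15.7·(cos(135.7°) + j·sin(135.7°)) = -11.24 + j10.97 V
  V2 = 134·(cos(10.3°) + j·sin(10.3°)) = 131.8 + j23.96 V
  V3 = 77.7·(cos(-45.0°) + j·sin(-45.0°)) = 54.94 - j54.94 V
  V4 = 16·(cos(-60.0°) + j·sin(-60.0°)) = 8 - j13.86 V
Step 2 — Sum components: V_total = 183.5 - j33.87 V.
Step 3 — Convert to polar: |V_total| = 186.6 V, ∠V_total = -10.5°.

V_total = 186.6∠-10.5° V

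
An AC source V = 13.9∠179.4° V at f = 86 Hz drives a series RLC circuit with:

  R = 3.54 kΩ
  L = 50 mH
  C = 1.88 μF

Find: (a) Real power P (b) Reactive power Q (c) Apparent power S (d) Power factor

Step 1 — Angular frequency: ω = 2π·f = 2π·86 = 540.4 rad/s.
Step 2 — Component impedances:
  R: Z = R = 3540 Ω
  L: Z = jωL = j·540.4·0.05 = 0 + j27.02 Ω
  C: Z = 1/(jωC) = -j/(ω·C) = 0 - j984.4 Ω
Step 3 — Series combination: Z_total = R + L + C = 3540 - j957.4 Ω = 3667∠-15.1° Ω.
Step 4 — Source phasor: V = 13.9∠179.4° V = -13.9 + j0.1456 V.
Step 5 — Current: I = V / Z = -0.003669 - j0.0009512 A = 0.00379∠-165.5° A.
Step 6 — Complex power: S = V·I* = 0.05086 - j0.01375 VA.
Step 7 — Real power: P = Re(S) = 0.05086 W.
Step 8 — Reactive power: Q = Im(S) = -0.01375 VAR.
Step 9 — Apparent power: |S| = 0.05269 VA.
Step 10 — Power factor: PF = P/|S| = 0.9653 (leading).

(a) P = 0.05086 W  (b) Q = -0.01375 VAR  (c) S = 0.05269 VA  (d) PF = 0.9653 (leading)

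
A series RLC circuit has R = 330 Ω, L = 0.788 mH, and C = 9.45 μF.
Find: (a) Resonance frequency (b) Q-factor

Step 1 — Resonance condition Im(Z)=0 gives ω₀ = 1/√(LC).
Step 2 — ω₀ = 1/√(0.000788·9.45e-06) = 1.159e+04 rad/s.
Step 3 — f₀ = ω₀/(2π) = 1844 Hz.
Step 4 — Series Q: Q = ω₀L/R = 1.159e+04·0.000788/330 = 0.02767.

(a) f₀ = 1844 Hz  (b) Q = 0.02767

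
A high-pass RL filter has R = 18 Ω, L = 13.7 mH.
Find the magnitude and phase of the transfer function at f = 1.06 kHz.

Step 1 — Angular frequency: ω = 2π·1060 = 6660 rad/s.
Step 2 — Transfer function: H(jω) = jωL/(R + jωL).
Step 3 — Numerator jωL = j·91.24; denominator R + jωL = 18 + j91.24.
Step 4 — H = 0.9625 + j0.1899.
Step 5 — Magnitude: |H| = 0.9811 (-0.2 dB); phase: φ = 11.2°.

|H| = 0.9811 (-0.2 dB), φ = 11.2°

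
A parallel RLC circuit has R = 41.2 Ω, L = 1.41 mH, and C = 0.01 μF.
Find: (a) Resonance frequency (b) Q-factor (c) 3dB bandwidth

Step 1 — Resonance: ω₀ = 1/√(LC) = 1/√(0.00141·1e-08) = 2.663e+05 rad/s.
Step 2 — f₀ = ω₀/(2π) = 4.238e+04 Hz.
Step 3 — Parallel Q: Q = R/(ω₀L) = 41.2/(2.663e+05·0.00141) = 0.1097.
Step 4 — Bandwidth: Δω = ω₀/Q = 2.427e+06 rad/s; BW = Δω/(2π) = 3.863e+05 Hz.

(a) f₀ = 4.238e+04 Hz  (b) Q = 0.1097  (c) BW = 3.863e+05 Hz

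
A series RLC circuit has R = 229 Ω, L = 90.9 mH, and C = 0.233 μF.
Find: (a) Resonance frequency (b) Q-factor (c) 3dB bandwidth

Step 1 — Resonance: ω₀ = 1/√(LC) = 1/√(0.0909·2.33e-07) = 6871 rad/s.
Step 2 — f₀ = ω₀/(2π) = 1094 Hz.
Step 3 — Series Q: Q = ω₀L/R = 6871·0.0909/229 = 2.728.
Step 4 — Bandwidth: Δω = ω₀/Q = 2519 rad/s; BW = Δω/(2π) = 401 Hz.

(a) f₀ = 1094 Hz  (b) Q = 2.728  (c) BW = 401 Hz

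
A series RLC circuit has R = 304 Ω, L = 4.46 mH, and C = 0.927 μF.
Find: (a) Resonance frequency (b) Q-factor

Step 1 — Resonance condition Im(Z)=0 gives ω₀ = 1/√(LC).
Step 2 — ω₀ = 1/√(0.00446·9.27e-07) = 1.555e+04 rad/s.
Step 3 — f₀ = ω₀/(2π) = 2475 Hz.
Step 4 — Series Q: Q = ω₀L/R = 1.555e+04·0.00446/304 = 0.2282.

(a) f₀ = 2475 Hz  (b) Q = 0.2282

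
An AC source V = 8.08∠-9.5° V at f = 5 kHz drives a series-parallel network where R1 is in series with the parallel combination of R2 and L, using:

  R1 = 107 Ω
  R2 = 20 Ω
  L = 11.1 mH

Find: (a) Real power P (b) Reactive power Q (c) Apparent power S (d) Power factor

Step 1 — Angular frequency: ω = 2π·f = 2π·5000 = 3.142e+04 rad/s.
Step 2 — Component impedances:
  R1: Z = R = 107 Ω
  R2: Z = R = 20 Ω
  L: Z = jωL = j·3.142e+04·0.0111 = 0 + j348.7 Ω
Step 3 — Parallel branch: R2 || L = 1/(1/R2 + 1/L) = 19.93 + j1.143 Ω.
Step 4 — Series with R1: Z_total = R1 + (R2 || L) = 126.9 + j1.143 Ω = 126.9∠0.5° Ω.
Step 5 — Source phasor: V = 8.08∠-9.5° V = 7.969 - j1.334 V.
Step 6 — Current: I = V / Z = 0.06268 - j0.01107 A = 0.06365∠-10.0° A.
Step 7 — Complex power: S = V·I* = 0.5143 + j0.004632 VA.
Step 8 — Real power: P = Re(S) = 0.5143 W.
Step 9 — Reactive power: Q = Im(S) = 0.004632 VAR.
Step 10 — Apparent power: |S| = 0.5143 VA.
Step 11 — Power factor: PF = P/|S| = 1 (lagging).

(a) P = 0.5143 W  (b) Q = 0.004632 VAR  (c) S = 0.5143 VA  (d) PF = 1 (lagging)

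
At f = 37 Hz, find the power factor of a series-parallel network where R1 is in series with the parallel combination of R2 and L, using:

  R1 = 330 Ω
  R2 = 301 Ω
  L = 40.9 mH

Step 1 — Angular frequency: ω = 2π·f = 2π·37 = 232.5 rad/s.
Step 2 — Component impedances:
  R1: Z = R = 330 Ω
  R2: Z = R = 301 Ω
  L: Z = jωL = j·232.5·0.0409 = 0 + j9.508 Ω
Step 3 — Parallel branch: R2 || L = 1/(1/R2 + 1/L) = 0.3001 + j9.499 Ω.
Step 4 — Series with R1: Z_total = R1 + (R2 || L) = 330.3 + j9.499 Ω = 330.4∠1.6° Ω.
Step 5 — Power factor: PF = cos(φ) = Re(Z)/|Z| = 330.3/330.44 = 0.9996.
Step 6 — Type: Im(Z) = 9.499 ⇒ lagging (phase φ = 1.6°).

PF = 0.9996 (lagging, φ = 1.6°)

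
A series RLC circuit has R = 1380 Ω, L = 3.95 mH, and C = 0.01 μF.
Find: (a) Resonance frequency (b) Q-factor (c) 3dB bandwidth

Step 1 — Resonance: ω₀ = 1/√(LC) = 1/√(0.00395·1e-08) = 1.591e+05 rad/s.
Step 2 — f₀ = ω₀/(2π) = 2.532e+04 Hz.
Step 3 — Series Q: Q = ω₀L/R = 1.591e+05·0.00395/1380 = 0.4554.
Step 4 — Bandwidth: Δω = ω₀/Q = 3.494e+05 rad/s; BW = Δω/(2π) = 5.56e+04 Hz.

(a) f₀ = 2.532e+04 Hz  (b) Q = 0.4554  (c) BW = 5.56e+04 Hz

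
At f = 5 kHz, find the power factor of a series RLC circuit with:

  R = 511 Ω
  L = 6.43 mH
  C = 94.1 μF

Step 1 — Angular frequency: ω = 2π·f = 2π·5000 = 3.142e+04 rad/s.
Step 2 — Component impedances:
  R: Z = R = 511 Ω
  L: Z = jωL = j·3.142e+04·0.00643 = 0 + j202 Ω
  C: Z = 1/(jωC) = -j/(ω·C) = 0 - j0.3383 Ω
Step 3 — Series combination: Z_total = R + L + C = 511 + j201.7 Ω = 549.4∠21.5° Ω.
Step 4 — Power factor: PF = cos(φ) = Re(Z)/|Z| = 511/549.35 = 0.9302.
Step 5 — Type: Im(Z) = 201.7 ⇒ lagging (phase φ = 21.5°).

PF = 0.9302 (lagging, φ = 21.5°)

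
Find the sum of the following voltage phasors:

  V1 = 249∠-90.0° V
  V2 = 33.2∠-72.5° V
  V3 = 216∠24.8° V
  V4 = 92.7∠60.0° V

Step 1 — Convert each phasor to rectangular form:
  V1 = 249·(cos(-90.0°) + j·sin(-90.0°)) = 0 - j249 V
  V2 = 33.2·(cos(-72.5°) + j·sin(-72.5°)) = 9.983 - j31.66 V
  V3 = 216·(cos(24.8°) + j·sin(24.8°)) = 196.1 + j90.6 V
  V4 = 92.7·(cos(60.0°) + j·sin(60.0°)) = 46.35 + j80.28 V
Step 2 — Sum components: V_total = 252.4 - j109.8 V.
Step 3 — Convert to polar: |V_total| = 275.3 V, ∠V_total = -23.5°.

V_total = 275.3∠-23.5° V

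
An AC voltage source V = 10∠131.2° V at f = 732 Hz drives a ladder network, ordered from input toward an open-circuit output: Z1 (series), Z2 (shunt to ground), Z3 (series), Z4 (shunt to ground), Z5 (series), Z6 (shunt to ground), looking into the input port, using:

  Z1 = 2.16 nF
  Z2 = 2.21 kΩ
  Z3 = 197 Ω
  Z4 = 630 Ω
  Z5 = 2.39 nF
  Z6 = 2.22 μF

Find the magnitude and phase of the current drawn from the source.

Step 1 — Angular frequency: ω = 2π·f = 2π·732 = 4599 rad/s.
Step 2 — Component impedances:
  Z1: Z = 1/(jωC) = -j/(ω·C) = 0 - j1.007e+05 Ω
  Z2: Z = R = 2210 Ω
  Z3: Z = R = 197 Ω
  Z4: Z = R = 630 Ω
  Z5: Z = 1/(jωC) = -j/(ω·C) = 0 - j9.097e+04 Ω
  Z6: Z = 1/(jωC) = -j/(ω·C) = 0 - j97.94 Ω
Step 3 — Ladder network (open output): work backward from the far end, alternating series and parallel combinations. Z_in = 601.8 - j1.007e+05 Ω = 1.007e+05∠-89.7° Ω.
Step 4 — Source phasor: V = 10∠131.2° V = -6.587 + j7.524 V.
Step 5 — Ohm's law: I = V / Z_total = (-6.587 + j7.524) / (601.8 - j1.007e+05) = -7.514e-05 - j6.499e-05 A.
Step 6 — Convert to polar: |I| = 9.934e-05 A, ∠I = -139.1°.

I = 9.934e-05∠-139.1° A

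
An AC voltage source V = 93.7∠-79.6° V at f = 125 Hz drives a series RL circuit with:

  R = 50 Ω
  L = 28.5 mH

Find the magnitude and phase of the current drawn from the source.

Step 1 — Angular frequency: ω = 2π·f = 2π·125 = 785.4 rad/s.
Step 2 — Component impedances:
  R: Z = R = 50 Ω
  L: Z = jωL = j·785.4·0.0285 = 0 + j22.38 Ω
Step 3 — Series combination: Z_total = R + L = 50 + j22.38 Ω = 54.78∠24.1° Ω.
Step 4 — Source phasor: V = 93.7∠-79.6° V = 16.91 - j92.16 V.
Step 5 — Ohm's law: I = V / Z_total = (16.91 - j92.16) / (50 + j22.38) = -0.4056 - j1.662 A.
Step 6 — Convert to polar: |I| = 1.71 A, ∠I = -103.7°.

I = 1.71∠-103.7° A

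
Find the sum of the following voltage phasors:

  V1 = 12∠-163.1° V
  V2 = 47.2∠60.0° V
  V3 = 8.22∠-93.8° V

Step 1 — Convert each phasor to rectangular form:
  V1 = 12·(cos(-163.1°) + j·sin(-163.1°)) = -11.48 - j3.488 V
  V2 = 47.2·(cos(60.0°) + j·sin(60.0°)) = 23.6 + j40.88 V
  V3 = 8.22·(cos(-93.8°) + j·sin(-93.8°)) = -0.5448 - j8.202 V
Step 2 — Sum components: V_total = 11.57 + j29.19 V.
Step 3 — Convert to polar: |V_total| = 31.4 V, ∠V_total = 68.4°.

V_total = 31.4∠68.4° V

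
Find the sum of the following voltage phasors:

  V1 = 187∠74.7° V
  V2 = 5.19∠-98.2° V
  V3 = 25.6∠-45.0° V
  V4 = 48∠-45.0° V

Step 1 — Convert each phasor to rectangular form:
  V1 = 187·(cos(74.7°) + j·sin(74.7°)) = 49.34 + j180.4 V
  V2 = 5.19·(cos(-98.2°) + j·sin(-98.2°)) = -0.7402 - j5.137 V
  V3 = 25.6·(cos(-45.0°) + j·sin(-45.0°)) = 18.1 - j18.1 V
  V4 = 48·(cos(-45.0°) + j·sin(-45.0°)) = 33.94 - j33.94 V
Step 2 — Sum components: V_total = 100.6 + j123.2 V.
Step 3 — Convert to polar: |V_total| = 159.1 V, ∠V_total = 50.8°.

V_total = 159.1∠50.8° V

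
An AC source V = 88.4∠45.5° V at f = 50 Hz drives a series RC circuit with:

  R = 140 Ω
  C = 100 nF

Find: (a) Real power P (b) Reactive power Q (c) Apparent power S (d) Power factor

Step 1 — Angular frequency: ω = 2π·f = 2π·50 = 314.2 rad/s.
Step 2 — Component impedances:
  R: Z = R = 140 Ω
  C: Z = 1/(jωC) = -j/(ω·C) = 0 - j3.183e+04 Ω
Step 3 — Series combination: Z_total = R + C = 140 - j3.183e+04 Ω = 3.183e+04∠-89.7° Ω.
Step 4 — Source phasor: V = 88.4∠45.5° V = 61.96 + j63.05 V.
Step 5 — Current: I = V / Z = -0.001972 + j0.001955 A = 0.002777∠135.2° A.
Step 6 — Complex power: S = V·I* = 0.00108 - j0.2455 VA.
Step 7 — Real power: P = Re(S) = 0.00108 W.
Step 8 — Reactive power: Q = Im(S) = -0.2455 VAR.
Step 9 — Apparent power: |S| = 0.2455 VA.
Step 10 — Power factor: PF = P/|S| = 0.004398 (leading).

(a) P = 0.00108 W  (b) Q = -0.2455 VAR  (c) S = 0.2455 VA  (d) PF = 0.004398 (leading)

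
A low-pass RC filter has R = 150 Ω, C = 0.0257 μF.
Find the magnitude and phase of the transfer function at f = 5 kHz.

Step 1 — Angular frequency: ω = 2π·5000 = 3.142e+04 rad/s.
Step 2 — Transfer function: H(jω) = 1/(1 + jωRC).
Step 3 — Denominator: 1 + jωRC = 1 + j·3.142e+04·150·2.57e-08 = 1 + j0.1211.
Step 4 — H = 0.9855 - j0.1194.
Step 5 — Magnitude: |H| = 0.9927 (-0.1 dB); phase: φ = -6.9°.

|H| = 0.9927 (-0.1 dB), φ = -6.9°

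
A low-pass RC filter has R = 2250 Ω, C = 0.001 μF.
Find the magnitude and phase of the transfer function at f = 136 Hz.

Step 1 — Angular frequency: ω = 2π·136 = 854.5 rad/s.
Step 2 — Transfer function: H(jω) = 1/(1 + jωRC).
Step 3 — Denominator: 1 + jωRC = 1 + j·854.5·2250·1e-09 = 1 + j0.001923.
Step 4 — H = 1 - j0.001923.
Step 5 — Magnitude: |H| = 1 (-0.0 dB); phase: φ = -0.1°.

|H| = 1 (-0.0 dB), φ = -0.1°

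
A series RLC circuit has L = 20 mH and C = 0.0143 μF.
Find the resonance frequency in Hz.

Step 1 — Resonance condition Im(Z)=0 gives ω₀ = 1/√(LC).
Step 2 — ω₀ = 1/√(0.02·1.43e-08) = 5.913e+04 rad/s.
Step 3 — f₀ = ω₀/(2π) = 9411 Hz.

f₀ = 9411 Hz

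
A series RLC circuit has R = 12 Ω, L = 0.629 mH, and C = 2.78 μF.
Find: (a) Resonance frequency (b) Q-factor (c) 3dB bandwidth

Step 1 — Resonance condition Im(Z)=0 gives ω₀ = 1/√(LC).
Step 2 — ω₀ = 1/√(0.000629·2.78e-06) = 2.391e+04 rad/s.
Step 3 — f₀ = ω₀/(2π) = 3806 Hz.
Step 4 — Series Q: Q = ω₀L/R = 2.391e+04·0.000629/12 = 1.253.
Step 5 — 3dB bandwidth: Δω = ω₀/Q = 1.908e+04 rad/s; BW = Δω/(2π) = 3036 Hz.

(a) f₀ = 3806 Hz  (b) Q = 1.253  (c) BW = 3036 Hz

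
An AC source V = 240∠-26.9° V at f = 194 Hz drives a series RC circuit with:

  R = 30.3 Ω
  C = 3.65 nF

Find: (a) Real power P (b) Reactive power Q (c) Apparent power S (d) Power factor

Step 1 — Angular frequency: ω = 2π·f = 2π·194 = 1219 rad/s.
Step 2 — Component impedances:
  R: Z = R = 30.3 Ω
  C: Z = 1/(jωC) = -j/(ω·C) = 0 - j2.248e+05 Ω
Step 3 — Series combination: Z_total = R + C = 30.3 - j2.248e+05 Ω = 2.248e+05∠-90.0° Ω.
Step 4 — Source phasor: V = 240∠-26.9° V = 214 - j108.6 V.
Step 5 — Current: I = V / Z = 0.0004832 + j0.0009522 A = 0.001068∠63.1° A.
Step 6 — Complex power: S = V·I* = 3.455e-05 - j0.2563 VA.
Step 7 — Real power: P = Re(S) = 3.455e-05 W.
Step 8 — Reactive power: Q = Im(S) = -0.2563 VAR.
Step 9 — Apparent power: |S| = 0.2563 VA.
Step 10 — Power factor: PF = P/|S| = 0.0001348 (leading).

(a) P = 3.455e-05 W  (b) Q = -0.2563 VAR  (c) S = 0.2563 VA  (d) PF = 0.0001348 (leading)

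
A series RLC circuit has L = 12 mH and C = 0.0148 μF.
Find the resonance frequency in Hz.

Step 1 — Resonance condition Im(Z)=0 gives ω₀ = 1/√(LC).
Step 2 — ω₀ = 1/√(0.012·1.48e-08) = 7.504e+04 rad/s.
Step 3 — f₀ = ω₀/(2π) = 1.194e+04 Hz.

f₀ = 1.194e+04 Hz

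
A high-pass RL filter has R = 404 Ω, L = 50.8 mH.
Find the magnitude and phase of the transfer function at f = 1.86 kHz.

Step 1 — Angular frequency: ω = 2π·1860 = 1.169e+04 rad/s.
Step 2 — Transfer function: H(jω) = jωL/(R + jωL).
Step 3 — Numerator jωL = j·593.7; denominator R + jωL = 404 + j593.7.
Step 4 — H = 0.6835 + j0.4651.
Step 5 — Magnitude: |H| = 0.8267 (-1.7 dB); phase: φ = 34.2°.

|H| = 0.8267 (-1.7 dB), φ = 34.2°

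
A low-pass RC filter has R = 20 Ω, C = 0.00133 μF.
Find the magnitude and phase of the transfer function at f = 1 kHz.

Step 1 — Angular frequency: ω = 2π·1000 = 6283 rad/s.
Step 2 — Transfer function: H(jω) = 1/(1 + jωRC).
Step 3 — Denominator: 1 + jωRC = 1 + j·6283·20·1.33e-09 = 1 + j0.0001671.
Step 4 — H = 1 - j0.0001671.
Step 5 — Magnitude: |H| = 1 (-0.0 dB); phase: φ = -0.0°.

|H| = 1 (-0.0 dB), φ = -0.0°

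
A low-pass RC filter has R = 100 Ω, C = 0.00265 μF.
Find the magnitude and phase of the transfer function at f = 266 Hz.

Step 1 — Angular frequency: ω = 2π·266 = 1671 rad/s.
Step 2 — Transfer function: H(jω) = 1/(1 + jωRC).
Step 3 — Denominator: 1 + jωRC = 1 + j·1671·100·2.65e-09 = 1 + j0.0004429.
Step 4 — H = 1 - j0.0004429.
Step 5 — Magnitude: |H| = 1 (-0.0 dB); phase: φ = -0.0°.

|H| = 1 (-0.0 dB), φ = -0.0°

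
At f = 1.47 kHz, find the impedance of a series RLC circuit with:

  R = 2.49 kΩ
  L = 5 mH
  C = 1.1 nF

Step 1 — Angular frequency: ω = 2π·f = 2π·1470 = 9236 rad/s.
Step 2 — Component impedances:
  R: Z = R = 2490 Ω
  L: Z = jωL = j·9236·0.005 = 0 + j46.18 Ω
  C: Z = 1/(jωC) = -j/(ω·C) = 0 - j9.843e+04 Ω
Step 3 — Series combination: Z_total = R + L + C = 2490 - j9.838e+04 Ω = 9.841e+04∠-88.6° Ω.

Z = 2490 - j9.838e+04 Ω = 9.841e+04∠-88.6° Ω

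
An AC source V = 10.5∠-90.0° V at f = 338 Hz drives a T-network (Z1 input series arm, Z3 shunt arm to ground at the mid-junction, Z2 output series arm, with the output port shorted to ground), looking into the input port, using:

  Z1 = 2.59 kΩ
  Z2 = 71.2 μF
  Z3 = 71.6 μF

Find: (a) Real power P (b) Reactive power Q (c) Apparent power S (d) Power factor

Step 1 — Angular frequency: ω = 2π·f = 2π·338 = 2124 rad/s.
Step 2 — Component impedances:
  Z1: Z = R = 2590 Ω
  Z2: Z = 1/(jωC) = -j/(ω·C) = 0 - j6.613 Ω
  Z3: Z = 1/(jωC) = -j/(ω·C) = 0 - j6.576 Ω
Step 3 — With the output port shorted to ground, the output series arm Z2 runs from the junction to ground; the shunt arm Z3 also runs from the junction to ground. They appear in parallel: Z3 || Z2 = 0 - j3.297 Ω.
Step 4 — Series with input arm Z1: Z_in = Z1 + (Z3 || Z2) = 2590 - j3.297 Ω = 2590∠-0.1° Ω.
Step 5 — Source phasor: V = 10.5∠-90.0° V = 0 - j10.5 V.
Step 6 — Current: I = V / Z = 5.161e-06 - j0.004054 A = 0.004054∠-89.9° A.
Step 7 — Complex power: S = V·I* = 0.04257 - j5.419e-05 VA.
Step 8 — Real power: P = Re(S) = 0.04257 W.
Step 9 — Reactive power: Q = Im(S) = -5.419e-05 VAR.
Step 10 — Apparent power: |S| = 0.04257 VA.
Step 11 — Power factor: PF = P/|S| = 1 (leading).

(a) P = 0.04257 W  (b) Q = -5.419e-05 VAR  (c) S = 0.04257 VA  (d) PF = 1 (leading)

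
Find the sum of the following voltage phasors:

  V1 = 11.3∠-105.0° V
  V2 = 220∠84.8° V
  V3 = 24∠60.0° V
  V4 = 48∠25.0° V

Step 1 — Convert each phasor to rectangular form:
  V1 = 11.3·(cos(-105.0°) + j·sin(-105.0°)) = -2.925 - j10.91 V
  V2 = 220·(cos(84.8°) + j·sin(84.8°)) = 19.94 + j219.1 V
  V3 = 24·(cos(60.0°) + j·sin(60.0°)) = 12 + j20.78 V
  V4 = 48·(cos(25.0°) + j·sin(25.0°)) = 43.5 + j20.29 V
Step 2 — Sum components: V_total = 72.52 + j249.2 V.
Step 3 — Convert to polar: |V_total| = 259.6 V, ∠V_total = 73.8°.

V_total = 259.6∠73.8° V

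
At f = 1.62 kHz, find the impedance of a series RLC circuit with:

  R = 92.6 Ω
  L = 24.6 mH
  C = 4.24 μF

Step 1 — Angular frequency: ω = 2π·f = 2π·1620 = 1.018e+04 rad/s.
Step 2 — Component impedances:
  R: Z = R = 92.6 Ω
  L: Z = jωL = j·1.018e+04·0.0246 = 0 + j250.4 Ω
  C: Z = 1/(jωC) = -j/(ω·C) = 0 - j23.17 Ω
Step 3 — Series combination: Z_total = R + L + C = 92.6 + j227.2 Ω = 245.4∠67.8° Ω.

Z = 92.6 + j227.2 Ω = 245.4∠67.8° Ω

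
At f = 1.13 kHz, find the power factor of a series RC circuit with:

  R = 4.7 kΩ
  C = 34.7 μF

Step 1 — Angular frequency: ω = 2π·f = 2π·1130 = 7100 rad/s.
Step 2 — Component impedances:
  R: Z = R = 4700 Ω
  C: Z = 1/(jωC) = -j/(ω·C) = 0 - j4.059 Ω
Step 3 — Series combination: Z_total = R + C = 4700 - j4.059 Ω = 4700∠-0.0° Ω.
Step 4 — Power factor: PF = cos(φ) = Re(Z)/|Z| = 4700/4700 = 1.
Step 5 — Type: Im(Z) = -4.059 ⇒ leading (phase φ = -0.0°).

PF = 1 (leading, φ = -0.0°)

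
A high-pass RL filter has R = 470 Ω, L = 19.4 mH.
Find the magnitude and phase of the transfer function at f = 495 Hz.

Step 1 — Angular frequency: ω = 2π·495 = 3110 rad/s.
Step 2 — Transfer function: H(jω) = jωL/(R + jωL).
Step 3 — Numerator jωL = j·60.34; denominator R + jωL = 470 + j60.34.
Step 4 — H = 0.01621 + j0.1263.
Step 5 — Magnitude: |H| = 0.1273 (-17.9 dB); phase: φ = 82.7°.

|H| = 0.1273 (-17.9 dB), φ = 82.7°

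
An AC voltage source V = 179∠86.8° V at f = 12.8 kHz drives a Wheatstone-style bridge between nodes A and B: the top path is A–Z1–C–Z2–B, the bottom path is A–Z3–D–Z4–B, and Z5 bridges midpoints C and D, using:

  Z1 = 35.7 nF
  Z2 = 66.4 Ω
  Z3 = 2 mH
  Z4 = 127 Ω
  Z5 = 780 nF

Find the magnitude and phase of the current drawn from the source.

Step 1 — Angular frequency: ω = 2π·f = 2π·1.28e+04 = 8.042e+04 rad/s.
Step 2 — Component impedances:
  Z1: Z = 1/(jωC) = -j/(ω·C) = 0 - j348.3 Ω
  Z2: Z = R = 66.4 Ω
  Z3: Z = jωL = j·8.042e+04·0.002 = 0 + j160.8 Ω
  Z4: Z = R = 127 Ω
  Z5: Z = 1/(jωC) = -j/(ω·C) = 0 - j15.94 Ω
Step 3 — Bridge requires nodal analysis (the Z5 bridge couples midpoints C and D, so the two paths cannot be reduced to a simple series/parallel combination). Setting node B to ground and injecting 1 A at node A, the 3-node admittance system at A, C, D solves to V_A = Z_AB = 46.15 + j265.4 Ω = 269.3∠80.1° Ω.
Step 4 — Source phasor: V = 179∠86.8° V = 9.992 + j178.7 V.
Step 5 — Ohm's law: I = V / Z_total = (9.992 + j178.7) / (46.15 + j265.4) = 0.6601 + j0.07714 A.
Step 6 — Convert to polar: |I| = 0.6646 A, ∠I = 6.7°.

I = 0.6646∠6.7° A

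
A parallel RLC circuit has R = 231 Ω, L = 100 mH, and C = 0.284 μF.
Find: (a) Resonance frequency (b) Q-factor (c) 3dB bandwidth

Step 1 — Resonance: ω₀ = 1/√(LC) = 1/√(0.1·2.84e-07) = 5934 rad/s.
Step 2 — f₀ = ω₀/(2π) = 944.4 Hz.
Step 3 — Parallel Q: Q = R/(ω₀L) = 231/(5934·0.1) = 0.3893.
Step 4 — Bandwidth: Δω = ω₀/Q = 1.524e+04 rad/s; BW = Δω/(2π) = 2426 Hz.

(a) f₀ = 944.4 Hz  (b) Q = 0.3893  (c) BW = 2426 Hz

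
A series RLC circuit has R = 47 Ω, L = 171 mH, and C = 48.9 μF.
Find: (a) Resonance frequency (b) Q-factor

Step 1 — Resonance condition Im(Z)=0 gives ω₀ = 1/√(LC).
Step 2 — ω₀ = 1/√(0.171·4.89e-05) = 345.8 rad/s.
Step 3 — f₀ = ω₀/(2π) = 55.04 Hz.
Step 4 — Series Q: Q = ω₀L/R = 345.8·0.171/47 = 1.258.

(a) f₀ = 55.04 Hz  (b) Q = 1.258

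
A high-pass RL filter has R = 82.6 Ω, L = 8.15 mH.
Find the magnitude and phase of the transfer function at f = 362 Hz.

Step 1 — Angular frequency: ω = 2π·362 = 2275 rad/s.
Step 2 — Transfer function: H(jω) = jωL/(R + jωL).
Step 3 — Numerator jωL = j·18.54; denominator R + jωL = 82.6 + j18.54.
Step 4 — H = 0.04795 + j0.2137.
Step 5 — Magnitude: |H| = 0.219 (-13.2 dB); phase: φ = 77.4°.

|H| = 0.219 (-13.2 dB), φ = 77.4°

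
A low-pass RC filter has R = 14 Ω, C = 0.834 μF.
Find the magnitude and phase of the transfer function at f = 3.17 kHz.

Step 1 — Angular frequency: ω = 2π·3170 = 1.992e+04 rad/s.
Step 2 — Transfer function: H(jω) = 1/(1 + jωRC).
Step 3 — Denominator: 1 + jωRC = 1 + j·1.992e+04·14·8.34e-07 = 1 + j0.2326.
Step 4 — H = 0.9487 - j0.2206.
Step 5 — Magnitude: |H| = 0.974 (-0.2 dB); phase: φ = -13.1°.

|H| = 0.974 (-0.2 dB), φ = -13.1°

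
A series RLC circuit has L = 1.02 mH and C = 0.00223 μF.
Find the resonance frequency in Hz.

Step 1 — Resonance condition Im(Z)=0 gives ω₀ = 1/√(LC).
Step 2 — ω₀ = 1/√(0.00102·2.23e-09) = 6.631e+05 rad/s.
Step 3 — f₀ = ω₀/(2π) = 1.055e+05 Hz.

f₀ = 1.055e+05 Hz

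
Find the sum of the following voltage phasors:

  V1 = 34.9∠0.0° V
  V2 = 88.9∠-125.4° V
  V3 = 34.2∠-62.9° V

Step 1 — Convert each phasor to rectangular form:
  V1 = 34.9·(cos(0.0°) + j·sin(0.0°)) = 34.9 V
  V2 = 88.9·(cos(-125.4°) + j·sin(-125.4°)) = -51.5 - j72.46 V
  V3 = 34.2·(cos(-62.9°) + j·sin(-62.9°)) = 15.58 - j30.45 V
Step 2 — Sum components: V_total = -1.018 - j102.9 V.
Step 3 — Convert to polar: |V_total| = 102.9 V, ∠V_total = -90.6°.

V_total = 102.9∠-90.6° V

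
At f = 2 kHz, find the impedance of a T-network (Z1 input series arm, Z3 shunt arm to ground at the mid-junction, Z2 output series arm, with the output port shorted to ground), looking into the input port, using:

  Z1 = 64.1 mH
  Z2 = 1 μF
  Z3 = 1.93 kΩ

Step 1 — Angular frequency: ω = 2π·f = 2π·2000 = 1.257e+04 rad/s.
Step 2 — Component impedances:
  Z1: Z = jωL = j·1.257e+04·0.0641 = 0 + j805.5 Ω
  Z2: Z = 1/(jωC) = -j/(ω·C) = 0 - j79.58 Ω
  Z3: Z = R = 1930 Ω
Step 3 — With the output port shorted to ground, the output series arm Z2 runs from the junction to ground; the shunt arm Z3 also runs from the junction to ground. They appear in parallel: Z3 || Z2 = 3.276 - j79.44 Ω.
Step 4 — Series with input arm Z1: Z_in = Z1 + (Z3 || Z2) = 3.276 + j726.1 Ω = 726.1∠89.7° Ω.

Z = 3.276 + j726.1 Ω = 726.1∠89.7° Ω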